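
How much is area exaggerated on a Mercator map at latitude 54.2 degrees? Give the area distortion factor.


area_distortion = 1/cos^2(54.2) = 2.922

2.922


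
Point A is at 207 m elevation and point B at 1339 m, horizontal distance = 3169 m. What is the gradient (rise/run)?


gradient = (1339 - 207) / 3169 = 1132 / 3169 = 0.3572

0.3572


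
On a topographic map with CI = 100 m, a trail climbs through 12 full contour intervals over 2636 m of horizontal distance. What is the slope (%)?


elevation change = 12 * 100 = 1200 m
slope = 1200 / 2636 * 100 = 45.5%

45.5%


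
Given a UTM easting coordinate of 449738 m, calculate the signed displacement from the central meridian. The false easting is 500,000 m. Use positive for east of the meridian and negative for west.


displacement = 449738 - 500000 = -50262 m

-50262 m


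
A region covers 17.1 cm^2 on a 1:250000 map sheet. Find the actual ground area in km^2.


ground_area = 17.1 * (250000/100)^2 = 106875000.0 m^2 = 106.875 km^2

106.875 km^2


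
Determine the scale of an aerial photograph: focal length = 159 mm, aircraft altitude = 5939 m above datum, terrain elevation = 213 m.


scale = f / (H - h) = 159 mm / 5726 m = 159 / 5726000 = 1:36013

1:36013


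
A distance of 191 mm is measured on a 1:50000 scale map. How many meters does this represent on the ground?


ground = 191 mm * 50000 / 1000 = 9550.0 m

9550.0 m


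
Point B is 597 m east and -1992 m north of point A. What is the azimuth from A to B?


az = atan2(597, -1992) = 163.3 deg
adjusted to 0-360: 163.3 degrees

163.3 degrees


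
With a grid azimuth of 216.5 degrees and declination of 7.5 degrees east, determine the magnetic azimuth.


magnetic azimuth = grid azimuth - declination (east +ve)
mag_az = 216.5 - 7.5 = 209.0 degrees

209.0 degrees


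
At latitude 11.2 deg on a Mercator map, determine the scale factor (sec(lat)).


SF = 1 / cos(11.2) = 1 / 0.980955 = 1.019

1.019


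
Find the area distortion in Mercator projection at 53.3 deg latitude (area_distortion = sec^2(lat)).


area_distortion = 1/cos^2(53.3) = 2.8

2.8


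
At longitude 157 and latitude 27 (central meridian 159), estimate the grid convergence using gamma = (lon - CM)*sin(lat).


gamma = (157 - 159) * sin(27) = -2 * 0.45399 = -0.908 degrees

-0.908 degrees


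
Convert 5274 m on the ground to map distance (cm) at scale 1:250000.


map_cm = 5274 * 100 / 250000 = 2.1096 cm ≈ 2.11 cm

2.11 cm


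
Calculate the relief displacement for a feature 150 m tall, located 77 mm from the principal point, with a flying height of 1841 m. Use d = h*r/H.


d = h * r / H = 150 * 77 / 1841 = 6.27 mm

6.27 mm


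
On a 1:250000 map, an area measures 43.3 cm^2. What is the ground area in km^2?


ground_area = 43.3 * (250000/100)^2 = 270625000.0 m^2 = 270.625 km^2

270.625 km^2


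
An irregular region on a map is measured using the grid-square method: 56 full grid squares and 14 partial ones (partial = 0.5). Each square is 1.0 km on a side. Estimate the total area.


effective squares = 56 + 14 * 0.5 = 63.0
area = 63.0 * 1.0 = 63.0 km^2

63.0 km^2


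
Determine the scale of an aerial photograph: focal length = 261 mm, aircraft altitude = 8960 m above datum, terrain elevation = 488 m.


scale = f / (H - h) = 261 mm / 8472 m = 261 / 8472000 = 1:32460

1:32460


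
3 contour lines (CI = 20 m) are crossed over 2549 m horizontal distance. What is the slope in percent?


elevation change = 3 * 20 = 60 m
slope = 60 / 2549 * 100 = 2.4%

2.4%


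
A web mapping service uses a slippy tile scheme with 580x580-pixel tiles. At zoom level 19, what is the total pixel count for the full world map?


tiles per axis = 2^19 = 524288
total tiles = 524288^2 = 274877906944
pixels per axis = 524288 * 580 = 304087040
total pixels = 304087040^2 = 92468927895961600

92468927895961600 pixels


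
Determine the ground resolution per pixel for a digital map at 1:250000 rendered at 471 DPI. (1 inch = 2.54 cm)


pixel_cm = 2.54 / 471 ≈ 0.005393 cm
ground = pixel_cm * 250000 / 100 = 2.54 * 250000 / (471 * 100) = 635000 / 47100 ≈ 13.48 m

13.48 m


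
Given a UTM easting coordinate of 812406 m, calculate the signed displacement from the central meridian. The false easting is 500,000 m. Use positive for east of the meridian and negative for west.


displacement = 812406 - 500000 = 312406 m

312406 m


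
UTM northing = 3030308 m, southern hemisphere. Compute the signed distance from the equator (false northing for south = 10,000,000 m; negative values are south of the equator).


For southern: actual = 3030308 - 10000000 = -6969692 m

-6969692 m


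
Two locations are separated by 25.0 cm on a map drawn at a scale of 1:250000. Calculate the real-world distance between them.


ground = 25.0 cm * 250000 / 100 = 62500.0 m = 62.5 km

62.5 km


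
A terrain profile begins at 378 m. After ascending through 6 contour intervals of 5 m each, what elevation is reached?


elevation = 378 + 6 * 5 = 408 m

408 m


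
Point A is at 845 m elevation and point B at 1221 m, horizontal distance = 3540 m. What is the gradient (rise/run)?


gradient = (1221 - 845) / 3540 = 376 / 3540 = 0.1062

0.1062


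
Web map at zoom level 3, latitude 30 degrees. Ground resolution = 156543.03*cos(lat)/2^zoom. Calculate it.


res = 156543.03 * cos(30) / 2^3 = 156543.03 * 0.8660254 / 8 = 16946.28 m/pixel

16946.28 m/pixel


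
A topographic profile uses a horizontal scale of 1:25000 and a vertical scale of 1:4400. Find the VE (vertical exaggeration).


VE = horizontal_scale / vertical_scale = 25000 / 4400 ≈ 5.7

5.7x


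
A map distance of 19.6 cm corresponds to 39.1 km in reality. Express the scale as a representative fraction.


ground = 39.1 km = 3910000 cm; RF denominator = ground / map = 3910000 / 19.6 ≈ 199490; RF = 1:199490

1:199490


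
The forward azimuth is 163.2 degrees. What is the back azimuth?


back azimuth = (163.2 + 180) mod 360 = 343.2 degrees

343.2 degrees


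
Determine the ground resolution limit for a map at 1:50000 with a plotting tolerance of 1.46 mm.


ground = 1.46 mm * 50000 / 1000 = 73.0 m

73.0 m


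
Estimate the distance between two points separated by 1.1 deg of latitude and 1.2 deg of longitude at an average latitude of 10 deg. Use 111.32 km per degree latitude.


dlat_km = 1.1 * 111.32 = 122.452
dlon_km = 1.2 * 111.32 * cos(10) ≈ 131.555
dist = sqrt(122.452^2 + 131.555^2) ≈ 179.7 km

179.7 km


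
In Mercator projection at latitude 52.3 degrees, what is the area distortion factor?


area_distortion = 1/cos^2(52.3) = 2.674

2.674


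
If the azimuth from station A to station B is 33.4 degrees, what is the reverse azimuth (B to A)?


back azimuth = (33.4 + 180) mod 360 = 213.4 degrees

213.4 degrees


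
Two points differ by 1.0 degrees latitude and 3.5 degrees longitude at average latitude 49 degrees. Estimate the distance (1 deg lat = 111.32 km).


dlat_km = 1.0 * 111.32 = 111.32
dlon_km = 3.5 * 111.32 * cos(49) ≈ 255.614
dist = sqrt(111.32^2 + 255.614^2) ≈ 278.8 km

278.8 km


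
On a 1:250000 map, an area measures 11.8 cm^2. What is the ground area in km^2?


ground_area = 11.8 * (250000/100)^2 = 73750000.0 m^2 = 73.75 km^2

73.75 km^2


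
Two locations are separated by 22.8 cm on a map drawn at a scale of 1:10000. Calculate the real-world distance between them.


ground = 22.8 cm * 10000 / 100 = 2280.0 m = 2.28 km

2.28 km


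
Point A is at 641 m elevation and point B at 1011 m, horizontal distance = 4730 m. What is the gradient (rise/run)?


gradient = (1011 - 641) / 4730 = 370 / 4730 = 0.0782

0.0782


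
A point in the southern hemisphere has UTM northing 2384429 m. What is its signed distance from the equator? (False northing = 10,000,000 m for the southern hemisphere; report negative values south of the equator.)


For southern: actual = 2384429 - 10000000 = -7615571 m

-7615571 m


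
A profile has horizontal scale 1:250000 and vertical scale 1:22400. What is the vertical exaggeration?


VE = horizontal_scale / vertical_scale = 250000 / 22400 ≈ 11.2

11.2x


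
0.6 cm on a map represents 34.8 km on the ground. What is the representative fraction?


ground = 34.8 km = 3480000 cm; RF denominator = ground / map = 3480000 / 0.6 = 5800000; RF = 1:5800000

1:5800000


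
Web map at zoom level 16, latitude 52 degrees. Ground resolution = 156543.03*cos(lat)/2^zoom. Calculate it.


res = 156543.03 * cos(52) / 2^16 = 156543.03 * 0.61566148 / 65536 = 1.47 m/pixel

1.47 m/pixel


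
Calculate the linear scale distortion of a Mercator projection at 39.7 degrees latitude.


SF = 1 / cos(39.7) = 1 / 0.7694 = 1.3

1.3


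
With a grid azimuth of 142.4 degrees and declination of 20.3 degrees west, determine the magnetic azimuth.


magnetic azimuth = grid azimuth - declination (east +ve)
mag_az = 142.4 - -20.3 = 162.7 degrees

162.7 degrees


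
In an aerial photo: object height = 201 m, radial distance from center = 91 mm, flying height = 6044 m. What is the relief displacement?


d = h * r / H = 201 * 91 / 6044 = 3.03 mm

3.03 mm


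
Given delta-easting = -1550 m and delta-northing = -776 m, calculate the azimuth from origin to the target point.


az = atan2(-1550, -776) = -116.6 deg
adjusted to 0-360: 243.4 degrees

243.4 degrees


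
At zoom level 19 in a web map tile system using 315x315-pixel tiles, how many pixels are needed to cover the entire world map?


tiles per axis = 2^19 = 524288
total tiles = 524288^2 = 274877906944
pixels per axis = 524288 * 315 = 165150720
total pixels = 165150720^2 = 27274760316518400

27274760316518400 pixels


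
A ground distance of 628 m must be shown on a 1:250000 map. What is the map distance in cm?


map_cm = 628 * 100 / 250000 = 0.2512 cm ≈ 0.25 cm

0.25 cm


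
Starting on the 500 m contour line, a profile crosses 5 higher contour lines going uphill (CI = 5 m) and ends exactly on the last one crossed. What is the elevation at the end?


elevation = 500 + 5 * 5 = 525 m

525 m


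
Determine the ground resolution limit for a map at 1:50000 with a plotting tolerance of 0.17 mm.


ground = 0.17 mm * 50000 / 1000 = 8.5 m

8.5 m


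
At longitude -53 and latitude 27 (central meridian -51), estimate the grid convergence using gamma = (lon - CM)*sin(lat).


gamma = (-53 - -51) * sin(27) = -2 * 0.45399 = -0.908 degrees

-0.908 degrees


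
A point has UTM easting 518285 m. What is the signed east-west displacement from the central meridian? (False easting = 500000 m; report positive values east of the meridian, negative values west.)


displacement = 518285 - 500000 = 18285 m

18285 m


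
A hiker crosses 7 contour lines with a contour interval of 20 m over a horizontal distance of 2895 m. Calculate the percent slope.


elevation change = 7 * 20 = 140 m
slope = 140 / 2895 * 100 = 4.8%

4.8%


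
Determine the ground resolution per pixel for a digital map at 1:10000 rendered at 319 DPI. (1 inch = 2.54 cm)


pixel_cm = 2.54 / 319 ≈ 0.007962 cm
ground = pixel_cm * 10000 / 100 = 2.54 * 10000 / (319 * 100) = 25400 / 31900 ≈ 0.8 m

0.8 m


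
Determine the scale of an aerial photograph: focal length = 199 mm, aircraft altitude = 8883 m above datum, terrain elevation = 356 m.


scale = f / (H - h) = 199 mm / 8527 m = 199 / 8527000 = 1:42849

1:42849


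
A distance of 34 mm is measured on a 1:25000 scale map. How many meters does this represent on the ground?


ground = 34 mm * 25000 / 1000 = 850.0 m

850.0 m


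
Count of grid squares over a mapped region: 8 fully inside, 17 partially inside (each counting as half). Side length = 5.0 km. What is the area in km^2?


effective squares = 8 + 17 * 0.5 = 16.5
area = 16.5 * 25.0 = 412.5 km^2

412.5 km^2


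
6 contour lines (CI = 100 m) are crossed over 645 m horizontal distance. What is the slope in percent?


elevation change = 6 * 100 = 600 m
slope = 600 / 645 * 100 = 93.0%

93.0%


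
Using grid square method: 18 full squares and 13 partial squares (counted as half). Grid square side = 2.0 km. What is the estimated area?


effective squares = 18 + 13 * 0.5 = 24.5
area = 24.5 * 4.0 = 98.0 km^2

98.0 km^2


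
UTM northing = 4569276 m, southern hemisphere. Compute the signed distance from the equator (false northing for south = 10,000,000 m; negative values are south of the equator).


For southern: actual = 4569276 - 10000000 = -5430724 m

-5430724 m


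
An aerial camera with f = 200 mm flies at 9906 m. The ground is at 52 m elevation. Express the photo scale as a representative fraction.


scale = f / (H - h) = 200 mm / 9854 m = 200 / 9854000 = 1:49270

1:49270


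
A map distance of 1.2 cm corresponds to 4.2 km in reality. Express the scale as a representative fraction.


ground = 4.2 km = 420000 cm; RF denominator = ground / map = 420000 / 1.2 = 350000; RF = 1:350000

1:350000


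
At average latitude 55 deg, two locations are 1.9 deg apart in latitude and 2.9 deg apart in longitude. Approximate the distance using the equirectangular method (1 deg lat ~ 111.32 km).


dlat_km = 1.9 * 111.32 = 211.508
dlon_km = 2.9 * 111.32 * cos(55) ≈ 185.167
dist = sqrt(211.508^2 + 185.167^2) ≈ 281.1 km

281.1 km


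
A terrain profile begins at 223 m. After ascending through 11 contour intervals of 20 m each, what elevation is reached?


elevation = 223 + 11 * 20 = 443 m

443 m


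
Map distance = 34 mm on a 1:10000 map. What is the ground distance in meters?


ground = 34 mm * 10000 / 1000 = 340.0 m

340.0 m


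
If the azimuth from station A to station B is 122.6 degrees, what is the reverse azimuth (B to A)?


back azimuth = (122.6 + 180) mod 360 = 302.6 degrees

302.6 degrees


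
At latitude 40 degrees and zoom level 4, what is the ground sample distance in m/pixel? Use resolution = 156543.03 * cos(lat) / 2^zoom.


res = 156543.03 * cos(40) / 2^4 = 156543.03 * 0.76604444 / 16 = 7494.93 m/pixel

7494.93 m/pixel


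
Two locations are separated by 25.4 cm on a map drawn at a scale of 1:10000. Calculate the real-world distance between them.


ground = 25.4 cm * 10000 / 100 = 2540.0 m = 2.54 km

2.54 km


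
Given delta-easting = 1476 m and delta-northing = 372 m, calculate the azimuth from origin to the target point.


az = atan2(1476, 372) = 75.9 deg
adjusted to 0-360: 75.9 degrees

75.9 degrees


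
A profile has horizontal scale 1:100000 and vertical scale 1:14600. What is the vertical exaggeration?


VE = horizontal_scale / vertical_scale = 100000 / 14600 ≈ 6.8

6.8x


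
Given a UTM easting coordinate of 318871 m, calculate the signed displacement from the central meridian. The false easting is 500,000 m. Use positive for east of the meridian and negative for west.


displacement = 318871 - 500000 = -181129 m

-181129 m


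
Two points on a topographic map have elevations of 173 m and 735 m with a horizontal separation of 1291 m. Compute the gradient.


gradient = (735 - 173) / 1291 = 562 / 1291 = 0.4353

0.4353


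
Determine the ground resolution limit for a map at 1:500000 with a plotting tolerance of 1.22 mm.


ground = 1.22 mm * 500000 / 1000 = 610.0 m

610.0 m


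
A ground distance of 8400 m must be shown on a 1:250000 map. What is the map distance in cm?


map_cm = 8400 * 100 / 250000 = 3.36 cm

3.36 cm


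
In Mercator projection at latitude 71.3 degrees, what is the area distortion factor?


area_distortion = 1/cos^2(71.3) = 9.728

9.728


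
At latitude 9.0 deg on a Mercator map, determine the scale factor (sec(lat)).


SF = 1 / cos(9.0) = 1 / 0.987688 = 1.012

1.012


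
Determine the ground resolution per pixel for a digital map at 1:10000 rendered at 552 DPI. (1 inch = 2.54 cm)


pixel_cm = 2.54 / 552 ≈ 0.004601 cm
ground = pixel_cm * 10000 / 100 = 2.54 * 10000 / (552 * 100) = 25400 / 55200 ≈ 0.46 m

0.46 m


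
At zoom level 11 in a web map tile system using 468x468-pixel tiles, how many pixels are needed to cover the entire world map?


tiles per axis = 2^11 = 2048
total tiles = 2048^2 = 4194304
pixels per axis = 2048 * 468 = 958464
total pixels = 958464^2 = 918653239296

918653239296 pixels


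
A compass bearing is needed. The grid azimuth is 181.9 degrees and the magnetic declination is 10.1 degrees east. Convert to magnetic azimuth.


magnetic azimuth = grid azimuth - declination (east +ve)
mag_az = 181.9 - 10.1 = 171.8 degrees

171.8 degrees


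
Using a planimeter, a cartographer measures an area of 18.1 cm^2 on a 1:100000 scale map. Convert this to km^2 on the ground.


ground_area = 18.1 * (100000/100)^2 = 18100000.0 m^2 = 18.1 km^2

18.1 km^2


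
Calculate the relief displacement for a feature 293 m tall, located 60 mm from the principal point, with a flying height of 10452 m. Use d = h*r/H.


d = h * r / H = 293 * 60 / 10452 = 1.68 mm

1.68 mm


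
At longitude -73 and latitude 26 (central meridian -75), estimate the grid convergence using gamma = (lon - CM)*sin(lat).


gamma = (-73 - -75) * sin(26) = 2 * 0.438371 = 0.877 degrees

0.877 degrees


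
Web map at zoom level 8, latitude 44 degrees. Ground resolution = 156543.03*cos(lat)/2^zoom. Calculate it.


res = 156543.03 * cos(44) / 2^8 = 156543.03 * 0.7193398 / 256 = 439.87 m/pixel

439.87 m/pixel


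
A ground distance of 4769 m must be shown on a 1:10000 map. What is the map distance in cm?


map_cm = 4769 * 100 / 10000 = 47.69 cm

47.69 cm


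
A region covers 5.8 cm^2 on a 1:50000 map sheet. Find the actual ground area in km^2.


ground_area = 5.8 * (50000/100)^2 = 1450000.0 m^2 = 1.45 km^2

1.45 km^2


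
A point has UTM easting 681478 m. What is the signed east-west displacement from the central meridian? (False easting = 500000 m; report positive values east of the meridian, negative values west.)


displacement = 681478 - 500000 = 181478 m

181478 m


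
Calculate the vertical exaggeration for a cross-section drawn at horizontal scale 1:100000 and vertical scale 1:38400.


VE = horizontal_scale / vertical_scale = 100000 / 38400 ≈ 2.6

2.6x


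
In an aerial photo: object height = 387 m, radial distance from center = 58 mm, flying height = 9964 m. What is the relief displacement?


d = h * r / H = 387 * 58 / 9964 = 2.25 mm

2.25 mm


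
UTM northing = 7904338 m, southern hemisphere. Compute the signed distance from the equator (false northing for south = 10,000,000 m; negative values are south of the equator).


For southern: actual = 7904338 - 10000000 = -2095662 m

-2095662 m


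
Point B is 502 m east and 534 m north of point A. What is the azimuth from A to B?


az = atan2(502, 534) = 43.2 deg
adjusted to 0-360: 43.2 degrees

43.2 degrees


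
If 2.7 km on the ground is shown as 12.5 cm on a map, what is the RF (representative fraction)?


ground = 2.7 km = 270000 cm; RF denominator = ground / map = 270000 / 12.5 = 21600; RF = 1:21600

1:21600


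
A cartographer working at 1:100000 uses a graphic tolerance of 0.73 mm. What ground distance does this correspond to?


ground = 0.73 mm * 100000 / 1000 = 73.0 m

73.0 m


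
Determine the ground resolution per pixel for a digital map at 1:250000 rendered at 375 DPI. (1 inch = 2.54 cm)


pixel_cm = 2.54 / 375 ≈ 0.006773 cm
ground = pixel_cm * 250000 / 100 = 2.54 * 250000 / (375 * 100) = 635000 / 37500 ≈ 16.93 m

16.93 m


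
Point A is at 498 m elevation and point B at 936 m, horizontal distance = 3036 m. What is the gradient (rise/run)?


gradient = (936 - 498) / 3036 = 438 / 3036 = 0.1443

0.1443


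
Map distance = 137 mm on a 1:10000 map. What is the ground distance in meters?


ground = 137 mm * 10000 / 1000 = 1370.0 m

1370.0 m


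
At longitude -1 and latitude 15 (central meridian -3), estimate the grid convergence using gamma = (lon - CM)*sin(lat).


gamma = (-1 - -3) * sin(15) = 2 * 0.258819 = 0.518 degrees

0.518 degrees


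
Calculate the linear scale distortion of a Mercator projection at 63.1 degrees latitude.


SF = 1 / cos(63.1) = 1 / 0.452435 = 2.21

2.21


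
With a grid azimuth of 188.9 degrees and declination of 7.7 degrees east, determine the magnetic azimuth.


magnetic azimuth = grid azimuth - declination (east +ve)
mag_az = 188.9 - 7.7 = 181.2 degrees

181.2 degrees


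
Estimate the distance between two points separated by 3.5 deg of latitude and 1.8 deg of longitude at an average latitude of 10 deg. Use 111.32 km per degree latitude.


dlat_km = 3.5 * 111.32 = 389.62
dlon_km = 1.8 * 111.32 * cos(10) ≈ 197.332
dist = sqrt(389.62^2 + 197.332^2) ≈ 436.7 km

436.7 km


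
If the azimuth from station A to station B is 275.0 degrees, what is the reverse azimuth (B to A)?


back azimuth = (275.0 + 180) mod 360 = 95.0 degrees

95.0 degrees


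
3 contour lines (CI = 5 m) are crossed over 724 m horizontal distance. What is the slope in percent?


elevation change = 3 * 5 = 15 m
slope = 15 / 724 * 100 = 2.1%

2.1%


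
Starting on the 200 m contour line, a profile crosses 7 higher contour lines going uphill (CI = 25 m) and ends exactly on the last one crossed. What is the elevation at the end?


elevation = 200 + 7 * 25 = 375 m

375 m


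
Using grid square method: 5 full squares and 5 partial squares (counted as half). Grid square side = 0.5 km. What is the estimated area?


effective squares = 5 + 5 * 0.5 = 7.5
area = 7.5 * 0.25 = 1.875 km^2

1.875 km^2


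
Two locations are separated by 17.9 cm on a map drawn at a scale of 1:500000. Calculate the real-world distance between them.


ground = 17.9 cm * 500000 / 100 = 89500.0 m = 89.5 km

89.5 km


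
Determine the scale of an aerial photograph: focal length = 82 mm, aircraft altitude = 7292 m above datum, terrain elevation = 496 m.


scale = f / (H - h) = 82 mm / 6796 m = 82 / 6796000 = 1:82878

1:82878


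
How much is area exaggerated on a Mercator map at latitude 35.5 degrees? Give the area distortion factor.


area_distortion = 1/cos^2(35.5) = 1.509

1.509


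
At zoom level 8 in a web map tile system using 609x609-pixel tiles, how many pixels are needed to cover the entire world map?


tiles per axis = 2^8 = 256
total tiles = 256^2 = 65536
pixels per axis = 256 * 609 = 155904
total pixels = 155904^2 = 24306057216

24306057216 pixels


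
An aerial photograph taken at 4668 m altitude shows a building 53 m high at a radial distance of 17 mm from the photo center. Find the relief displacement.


d = h * r / H = 53 * 17 / 4668 = 0.19 mm

0.19 mm


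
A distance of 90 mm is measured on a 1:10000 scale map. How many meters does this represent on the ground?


ground = 90 mm * 10000 / 1000 = 900.0 m

900.0 m


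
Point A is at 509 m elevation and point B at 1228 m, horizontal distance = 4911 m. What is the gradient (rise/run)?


gradient = (1228 - 509) / 4911 = 719 / 4911 = 0.1464

0.1464


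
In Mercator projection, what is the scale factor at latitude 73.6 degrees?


SF = 1 / cos(73.6) = 1 / 0.282341 = 3.542

3.542


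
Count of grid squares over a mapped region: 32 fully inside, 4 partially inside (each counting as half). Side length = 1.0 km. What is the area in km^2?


effective squares = 32 + 4 * 0.5 = 34.0
area = 34.0 * 1.0 = 34.0 km^2

34.0 km^2


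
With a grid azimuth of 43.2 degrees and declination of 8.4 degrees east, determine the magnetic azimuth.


magnetic azimuth = grid azimuth - declination (east +ve)
mag_az = 43.2 - 8.4 = 34.8 degrees

34.8 degrees


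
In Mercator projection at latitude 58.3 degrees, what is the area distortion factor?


area_distortion = 1/cos^2(58.3) = 3.622

3.622


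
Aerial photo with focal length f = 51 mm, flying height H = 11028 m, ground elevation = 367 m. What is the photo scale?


scale = f / (H - h) = 51 mm / 10661 m = 51 / 10661000 = 1:209039

1:209039


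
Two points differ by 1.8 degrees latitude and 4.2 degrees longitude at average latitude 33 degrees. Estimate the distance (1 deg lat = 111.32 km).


dlat_km = 1.8 * 111.32 = 200.376
dlon_km = 4.2 * 111.32 * cos(33) ≈ 392.115
dist = sqrt(200.376^2 + 392.115^2) ≈ 440.3 km

440.3 km


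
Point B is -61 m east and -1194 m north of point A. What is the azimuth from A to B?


az = atan2(-61, -1194) = -177.1 deg
adjusted to 0-360: 182.9 degrees

182.9 degrees


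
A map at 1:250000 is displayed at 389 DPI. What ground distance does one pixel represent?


pixel_cm = 2.54 / 389 ≈ 0.00653 cm
ground = pixel_cm * 250000 / 100 = 2.54 * 250000 / (389 * 100) = 635000 / 38900 ≈ 16.32 m

16.32 m


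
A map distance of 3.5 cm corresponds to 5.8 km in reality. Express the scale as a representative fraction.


ground = 5.8 km = 580000 cm; RF denominator = ground / map = 580000 / 3.5 ≈ 165714; RF = 1:165714

1:165714


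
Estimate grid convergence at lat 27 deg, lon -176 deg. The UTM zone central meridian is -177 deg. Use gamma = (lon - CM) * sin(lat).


gamma = (-176 - -177) * sin(27) = 1 * 0.45399 = 0.454 degrees

0.454 degrees


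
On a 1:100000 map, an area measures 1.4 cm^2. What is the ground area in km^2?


ground_area = 1.4 * (100000/100)^2 = 1400000.0 m^2 = 1.4 km^2

1.4 km^2


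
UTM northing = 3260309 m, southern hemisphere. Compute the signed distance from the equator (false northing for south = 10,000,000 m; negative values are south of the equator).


For southern: actual = 3260309 - 10000000 = -6739691 m

-6739691 m


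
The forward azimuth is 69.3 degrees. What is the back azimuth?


back azimuth = (69.3 + 180) mod 360 = 249.3 degrees

249.3 degrees


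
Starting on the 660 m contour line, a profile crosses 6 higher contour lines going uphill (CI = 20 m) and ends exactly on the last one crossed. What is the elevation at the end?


elevation = 660 + 6 * 20 = 780 m

780 m


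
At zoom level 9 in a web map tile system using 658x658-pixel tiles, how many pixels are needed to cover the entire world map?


tiles per axis = 2^9 = 512
total tiles = 512^2 = 262144
pixels per axis = 512 * 658 = 336896
total pixels = 336896^2 = 113498914816

113498914816 pixels


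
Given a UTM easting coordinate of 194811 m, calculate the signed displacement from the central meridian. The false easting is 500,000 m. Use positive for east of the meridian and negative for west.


displacement = 194811 - 500000 = -305189 m

-305189 m


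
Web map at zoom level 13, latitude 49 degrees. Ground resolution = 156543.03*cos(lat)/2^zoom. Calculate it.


res = 156543.03 * cos(49) / 2^13 = 156543.03 * 0.65605903 / 8192 = 12.54 m/pixel

12.54 m/pixel


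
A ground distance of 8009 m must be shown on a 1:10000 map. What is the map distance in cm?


map_cm = 8009 * 100 / 10000 = 80.09 cm

80.09 cm


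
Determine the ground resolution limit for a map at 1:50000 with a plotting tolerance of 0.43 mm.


ground = 0.43 mm * 50000 / 1000 = 21.5 m

21.5 m


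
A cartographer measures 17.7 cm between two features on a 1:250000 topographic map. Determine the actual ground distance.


ground = 17.7 cm * 250000 / 100 = 44250.0 m = 44.25 km

44.25 km


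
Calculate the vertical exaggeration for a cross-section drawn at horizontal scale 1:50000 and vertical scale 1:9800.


VE = horizontal_scale / vertical_scale = 50000 / 9800 ≈ 5.1

5.1x


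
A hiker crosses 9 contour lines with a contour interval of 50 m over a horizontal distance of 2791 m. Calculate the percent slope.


elevation change = 9 * 50 = 450 m
slope = 450 / 2791 * 100 = 16.1%

16.1%


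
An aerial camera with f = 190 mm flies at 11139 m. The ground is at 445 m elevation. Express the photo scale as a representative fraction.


scale = f / (H - h) = 190 mm / 10694 m = 190 / 10694000 = 1:56284

1:56284


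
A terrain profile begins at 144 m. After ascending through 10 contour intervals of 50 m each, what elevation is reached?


elevation = 144 + 10 * 50 = 644 m

644 m


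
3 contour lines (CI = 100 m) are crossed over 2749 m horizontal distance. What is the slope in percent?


elevation change = 3 * 100 = 300 m
slope = 300 / 2749 * 100 = 10.9%

10.9%


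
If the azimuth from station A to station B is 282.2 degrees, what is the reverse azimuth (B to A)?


back azimuth = (282.2 + 180) mod 360 = 102.2 degrees

102.2 degrees


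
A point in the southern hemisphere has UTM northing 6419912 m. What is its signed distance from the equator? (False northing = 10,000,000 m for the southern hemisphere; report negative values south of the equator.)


For southern: actual = 6419912 - 10000000 = -3580088 m

-3580088 m


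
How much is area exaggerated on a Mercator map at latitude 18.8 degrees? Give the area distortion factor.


area_distortion = 1/cos^2(18.8) = 1.116

1.116


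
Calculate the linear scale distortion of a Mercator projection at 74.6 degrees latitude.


SF = 1 / cos(74.6) = 1 / 0.265556 = 3.766

3.766


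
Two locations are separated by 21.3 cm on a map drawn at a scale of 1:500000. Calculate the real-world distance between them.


ground = 21.3 cm * 500000 / 100 = 106500.0 m = 106.5 km

106.5 km


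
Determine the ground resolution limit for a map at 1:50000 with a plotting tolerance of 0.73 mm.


ground = 0.73 mm * 50000 / 1000 = 36.5 m

36.5 m


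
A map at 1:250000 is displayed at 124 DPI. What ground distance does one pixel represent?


pixel_cm = 2.54 / 124 ≈ 0.020484 cm
ground = pixel_cm * 250000 / 100 = 2.54 * 250000 / (124 * 100) = 635000 / 12400 ≈ 51.21 m

51.21 m


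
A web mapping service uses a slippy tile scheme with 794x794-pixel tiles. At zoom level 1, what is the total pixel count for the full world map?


tiles per axis = 2^1 = 2
total tiles = 2^2 = 4
pixels per axis = 2 * 794 = 1588
total pixels = 1588^2 = 2521744

2521744 pixels


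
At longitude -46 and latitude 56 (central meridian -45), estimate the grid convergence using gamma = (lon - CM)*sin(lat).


gamma = (-46 - -45) * sin(56) = -1 * 0.829038 = -0.829 degrees

-0.829 degrees


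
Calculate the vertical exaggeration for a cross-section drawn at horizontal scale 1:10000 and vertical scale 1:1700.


VE = horizontal_scale / vertical_scale = 10000 / 1700 ≈ 5.9

5.9x


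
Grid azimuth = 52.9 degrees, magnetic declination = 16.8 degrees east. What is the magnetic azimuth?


magnetic azimuth = grid azimuth - declination (east +ve)
mag_az = 52.9 - 16.8 = 36.1 degrees

36.1 degrees


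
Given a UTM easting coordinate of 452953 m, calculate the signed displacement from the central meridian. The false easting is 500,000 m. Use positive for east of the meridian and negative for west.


displacement = 452953 - 500000 = -47047 m

-47047 m


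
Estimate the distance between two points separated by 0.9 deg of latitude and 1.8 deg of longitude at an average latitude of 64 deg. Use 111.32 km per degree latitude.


dlat_km = 0.9 * 111.32 = 100.188
dlon_km = 1.8 * 111.32 * cos(64) ≈ 87.839
dist = sqrt(100.188^2 + 87.839^2) ≈ 133.2 km

133.2 km


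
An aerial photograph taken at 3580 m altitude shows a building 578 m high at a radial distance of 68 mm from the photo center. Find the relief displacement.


d = h * r / H = 578 * 68 / 3580 = 10.98 mm

10.98 mm


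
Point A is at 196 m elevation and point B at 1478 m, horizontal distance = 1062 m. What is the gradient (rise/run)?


gradient = (1478 - 196) / 1062 = 1282 / 1062 = 1.2072

1.2072


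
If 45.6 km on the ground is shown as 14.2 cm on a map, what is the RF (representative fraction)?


ground = 45.6 km = 4560000 cm; RF denominator = ground / map = 4560000 / 14.2 ≈ 321127; RF = 1:321127

1:321127


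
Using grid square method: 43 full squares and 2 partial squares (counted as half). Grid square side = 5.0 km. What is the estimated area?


effective squares = 43 + 2 * 0.5 = 44.0
area = 44.0 * 25.0 = 1100.0 km^2

1100.0 km^2


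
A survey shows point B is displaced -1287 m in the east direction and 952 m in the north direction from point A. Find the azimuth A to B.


az = atan2(-1287, 952) = -53.5 deg
adjusted to 0-360: 306.5 degrees

306.5 degrees


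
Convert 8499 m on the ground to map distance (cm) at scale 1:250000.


map_cm = 8499 * 100 / 250000 = 3.3996 cm ≈ 3.4 cm

3.4 cm


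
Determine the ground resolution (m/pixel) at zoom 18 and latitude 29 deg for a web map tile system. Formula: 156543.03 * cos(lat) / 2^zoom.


res = 156543.03 * cos(29) / 2^18 = 156543.03 * 0.87461971 / 262144 = 0.52 m/pixel

0.52 m/pixel


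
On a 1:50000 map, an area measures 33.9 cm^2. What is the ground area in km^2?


ground_area = 33.9 * (50000/100)^2 = 8475000.0 m^2 = 8.475 km^2

8.475 km^2


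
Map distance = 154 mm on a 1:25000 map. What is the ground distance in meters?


ground = 154 mm * 25000 / 1000 = 3850.0 m

3850.0 m


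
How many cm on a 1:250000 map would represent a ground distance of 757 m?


map_cm = 757 * 100 / 250000 = 0.3028 cm ≈ 0.3 cm

0.3 cm


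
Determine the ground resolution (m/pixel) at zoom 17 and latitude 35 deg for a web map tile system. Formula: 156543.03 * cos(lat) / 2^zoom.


res = 156543.03 * cos(35) / 2^17 = 156543.03 * 0.81915204 / 131072 = 0.98 m/pixel

0.98 m/pixel


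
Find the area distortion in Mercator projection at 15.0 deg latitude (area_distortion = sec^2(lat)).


area_distortion = 1/cos^2(15.0) = 1.072

1.072


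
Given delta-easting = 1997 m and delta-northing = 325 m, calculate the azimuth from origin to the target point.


az = atan2(1997, 325) = 80.8 deg
adjusted to 0-360: 80.8 degrees

80.8 degrees


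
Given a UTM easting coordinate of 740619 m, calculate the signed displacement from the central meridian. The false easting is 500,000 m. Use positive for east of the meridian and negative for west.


displacement = 740619 - 500000 = 240619 m

240619 m


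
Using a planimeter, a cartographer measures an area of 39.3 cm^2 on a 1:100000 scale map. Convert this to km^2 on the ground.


ground_area = 39.3 * (100000/100)^2 = 39300000.0 m^2 = 39.3 km^2

39.3 km^2


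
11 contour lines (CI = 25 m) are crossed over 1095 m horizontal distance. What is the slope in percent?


elevation change = 11 * 25 = 275 m
slope = 275 / 1095 * 100 = 25.1%

25.1%


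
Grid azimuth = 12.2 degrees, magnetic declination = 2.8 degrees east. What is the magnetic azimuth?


magnetic azimuth = grid azimuth - declination (east +ve)
mag_az = 12.2 - 2.8 = 9.4 degrees

9.4 degrees


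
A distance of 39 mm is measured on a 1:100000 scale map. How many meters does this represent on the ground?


ground = 39 mm * 100000 / 1000 = 3900.0 m

3900.0 m


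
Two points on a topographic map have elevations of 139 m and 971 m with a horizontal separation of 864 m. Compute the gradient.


gradient = (971 - 139) / 864 = 832 / 864 = 0.963

0.963


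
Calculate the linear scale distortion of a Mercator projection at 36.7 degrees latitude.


SF = 1 / cos(36.7) = 1 / 0.801776 = 1.247

1.247


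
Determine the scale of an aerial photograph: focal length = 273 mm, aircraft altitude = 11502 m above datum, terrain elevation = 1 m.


scale = f / (H - h) = 273 mm / 11501 m = 273 / 11501000 = 1:42128

1:42128


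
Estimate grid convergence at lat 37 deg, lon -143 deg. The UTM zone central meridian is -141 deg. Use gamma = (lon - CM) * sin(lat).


gamma = (-143 - -141) * sin(37) = -2 * 0.601815 = -1.204 degrees

-1.204 degrees


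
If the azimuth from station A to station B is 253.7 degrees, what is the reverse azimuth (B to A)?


back azimuth = (253.7 + 180) mod 360 = 73.7 degrees

73.7 degrees


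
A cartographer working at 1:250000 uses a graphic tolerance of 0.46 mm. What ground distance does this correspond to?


ground = 0.46 mm * 250000 / 1000 = 115.0 m

115.0 m


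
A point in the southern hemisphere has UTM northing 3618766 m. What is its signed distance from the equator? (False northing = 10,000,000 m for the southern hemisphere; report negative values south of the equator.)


For southern: actual = 3618766 - 10000000 = -6381234 m

-6381234 m


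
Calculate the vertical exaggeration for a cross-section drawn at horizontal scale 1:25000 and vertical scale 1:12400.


VE = horizontal_scale / vertical_scale = 25000 / 12400 ≈ 2.0

2.0x


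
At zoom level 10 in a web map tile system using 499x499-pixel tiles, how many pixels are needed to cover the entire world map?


tiles per axis = 2^10 = 1024
total tiles = 1024^2 = 1048576
pixels per axis = 1024 * 499 = 510976
total pixels = 510976^2 = 261096472576

261096472576 pixels


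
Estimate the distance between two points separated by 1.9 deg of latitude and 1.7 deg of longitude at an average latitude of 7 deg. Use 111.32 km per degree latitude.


dlat_km = 1.9 * 111.32 = 211.508
dlon_km = 1.7 * 111.32 * cos(7) ≈ 187.833
dist = sqrt(211.508^2 + 187.833^2) ≈ 282.9 km

282.9 km


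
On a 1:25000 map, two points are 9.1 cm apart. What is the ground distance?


ground = 9.1 cm * 25000 / 100 = 2275.0 m = 2.275 km

2.275 km


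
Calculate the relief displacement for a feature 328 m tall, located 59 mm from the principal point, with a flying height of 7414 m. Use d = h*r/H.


d = h * r / H = 328 * 59 / 7414 = 2.61 mm

2.61 mm


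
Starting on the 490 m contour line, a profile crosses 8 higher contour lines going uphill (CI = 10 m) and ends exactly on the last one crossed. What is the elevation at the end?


elevation = 490 + 8 * 10 = 570 m

570 m


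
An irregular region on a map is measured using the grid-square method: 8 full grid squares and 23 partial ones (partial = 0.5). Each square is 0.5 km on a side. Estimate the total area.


effective squares = 8 + 23 * 0.5 = 19.5
area = 19.5 * 0.25 = 4.875 km^2

4.875 km^2


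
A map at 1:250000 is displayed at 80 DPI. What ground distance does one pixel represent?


pixel_cm = 2.54 / 80 = 0.03175 cm
ground = pixel_cm * 250000 / 100 = 2.54 * 250000 / (80 * 100) = 635000 / 8000 ≈ 79.38 m

79.38 m


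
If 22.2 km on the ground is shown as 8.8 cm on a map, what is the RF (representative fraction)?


ground = 22.2 km = 2220000 cm; RF denominator = ground / map = 2220000 / 8.8 ≈ 252273; RF = 1:252273

1:252273


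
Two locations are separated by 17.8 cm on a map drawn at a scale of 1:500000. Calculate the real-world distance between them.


ground = 17.8 cm * 500000 / 100 = 89000.0 m = 89.0 km

89.0 km


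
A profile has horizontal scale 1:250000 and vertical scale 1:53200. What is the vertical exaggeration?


VE = horizontal_scale / vertical_scale = 250000 / 53200 ≈ 4.7

4.7x


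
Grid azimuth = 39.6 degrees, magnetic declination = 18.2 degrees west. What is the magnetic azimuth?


magnetic azimuth = grid azimuth - declination (east +ve)
mag_az = 39.6 - -18.2 = 57.8 degrees

57.8 degrees


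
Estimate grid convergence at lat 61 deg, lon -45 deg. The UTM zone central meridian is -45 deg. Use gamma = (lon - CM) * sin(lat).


gamma = (-45 - -45) * sin(61) = 0 * 0.87462 = 0.0 degrees

0.0 degrees


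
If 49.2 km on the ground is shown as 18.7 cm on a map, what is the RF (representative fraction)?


ground = 49.2 km = 4920000 cm; RF denominator = ground / map = 4920000 / 18.7 ≈ 263102; RF = 1:263102

1:263102


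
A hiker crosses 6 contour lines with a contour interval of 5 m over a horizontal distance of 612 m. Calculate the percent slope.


elevation change = 6 * 5 = 30 m
slope = 30 / 612 * 100 = 4.9%

4.9%


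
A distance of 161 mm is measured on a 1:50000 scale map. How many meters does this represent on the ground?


ground = 161 mm * 50000 / 1000 = 8050.0 m

8050.0 m
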